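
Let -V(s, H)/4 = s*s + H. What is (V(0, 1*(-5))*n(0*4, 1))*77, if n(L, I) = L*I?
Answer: 0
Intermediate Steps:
V(s, H) = -4*H - 4*s² (V(s, H) = -4*(s*s + H) = -4*(s² + H) = -4*(H + s²) = -4*H - 4*s²)
n(L, I) = I*L
(V(0, 1*(-5))*n(0*4, 1))*77 = ((-4*(-5) - 4*0²)*(1*(0*4)))*77 = ((-4*(-5) - 4*0)*(1*0))*77 = ((20 + 0)*0)*77 = (20*0)*77 = 0*77 = 0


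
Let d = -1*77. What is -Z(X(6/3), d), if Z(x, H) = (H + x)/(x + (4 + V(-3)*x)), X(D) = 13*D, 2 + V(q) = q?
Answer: -51/100 ≈ -0.51000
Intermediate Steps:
V(q) = -2 + q
d = -77
Z(x, H) = (H + x)/(4 - 4*x) (Z(x, H) = (H + x)/(x + (4 + (-2 - 3)*x)) = (H + x)/(x + (4 - 5*x)) = (H + x)/(4 - 4*x))
-Z(X(6/3), d) = -(-1*(-77) - 13*6/3)/(4*(-1 + 13*(6/3))) = -(77 - 13*6*(⅓))/(4*(-1 + 13*(6*(⅓)))) = -(77 - 13*2)/(4*(-1 + 13*2)) = -(77 - 1*26)/(4*(-1 + 26)) = -(77 - 26)/(4*25) = -51/(4*25) = -1*51/100 = -51/100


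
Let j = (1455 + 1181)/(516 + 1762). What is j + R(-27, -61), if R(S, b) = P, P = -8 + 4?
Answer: -3238/1139 ≈ -2.8428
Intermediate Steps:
P = -4
R(S, b) = -4
j = 1318/1139 (j = 2636/2278 = 2636*(1/2278) = 1318/1139 ≈ 1.1572)
j + R(-27, -61) = 1318/1139 - 4 = -3238/1139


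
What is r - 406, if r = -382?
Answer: -788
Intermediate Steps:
r - 406 = -382 - 406 = -788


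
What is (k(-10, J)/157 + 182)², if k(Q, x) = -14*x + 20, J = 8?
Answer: 811224324/24649 ≈ 32911.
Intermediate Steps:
k(Q, x) = 20 - 14*x
(k(-10, J)/157 + 182)² = ((20 - 14*8)/157 + 182)² = ((20 - 112)*(1/157) + 182)² = (-92*1/157 + 182)² = (-92/157 + 182)² = (28482/157)² = 811224324/24649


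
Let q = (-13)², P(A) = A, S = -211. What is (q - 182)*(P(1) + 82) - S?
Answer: -868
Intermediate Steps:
q = 169
(q - 182)*(P(1) + 82) - S = (169 - 182)*(1 + 82) - 1*(-211) = -13*83 + 211 = -1079 + 211 = -868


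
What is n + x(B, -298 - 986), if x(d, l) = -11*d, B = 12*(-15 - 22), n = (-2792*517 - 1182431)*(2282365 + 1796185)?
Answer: -10709844047366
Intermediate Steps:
n = -10709844052250 (n = (-1443464 - 1182431)*4078550 = -2625895*4078550 = -10709844052250)
B = -444 (B = 12*(-37) = -444)
n + x(B, -298 - 986) = -10709844052250 - 11*(-444) = -10709844052250 + 4884 = -10709844047366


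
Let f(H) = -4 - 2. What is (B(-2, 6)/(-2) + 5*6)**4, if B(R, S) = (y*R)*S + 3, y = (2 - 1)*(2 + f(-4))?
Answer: 6561/16 ≈ 410.06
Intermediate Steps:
f(H) = -6
y = -4 (y = (2 - 1)*(2 - 6) = 1*(-4) = -4)
B(R, S) = 3 - 4*R*S (B(R, S) = (-4*R)*S + 3 = -4*R*S + 3 = 3 - 4*R*S)
(B(-2, 6)/(-2) + 5*6)**4 = ((3 - 4*(-2)*6)/(-2) + 5*6)**4 = ((3 + 48)*(-1/2) + 30)**4 = (51*(-1/2) + 30)**4 = (-51/2 + 30)**4 = (9/2)**4 = 6561/16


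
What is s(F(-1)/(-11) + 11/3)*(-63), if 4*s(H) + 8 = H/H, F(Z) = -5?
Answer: 441/4 ≈ 110.25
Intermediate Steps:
s(H) = -7/4 (s(H) = -2 + (H/H)/4 = -2 + (¼)*1 = -2 + ¼ = -7/4)
s(F(-1)/(-11) + 11/3)*(-63) = -7/4*(-63) = 441/4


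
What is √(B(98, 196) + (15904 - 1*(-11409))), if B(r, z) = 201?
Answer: √27514 ≈ 165.87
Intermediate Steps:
√(B(98, 196) + (15904 - 1*(-11409))) = √(201 + (15904 - 1*(-11409))) = √(201 + (15904 + 11409)) = √(201 + 27313) = √27514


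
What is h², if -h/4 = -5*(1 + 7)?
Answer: 25600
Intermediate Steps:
h = 160 (h = -(-20)*(1 + 7) = -(-20)*8 = -4*(-40) = 160)
h² = 160² = 25600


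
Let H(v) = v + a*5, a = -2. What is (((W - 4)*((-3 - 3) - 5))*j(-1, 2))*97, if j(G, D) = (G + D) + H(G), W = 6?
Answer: 21340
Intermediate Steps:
H(v) = -10 + v (H(v) = v - 2*5 = v - 10 = -10 + v)
j(G, D) = -10 + D + 2*G (j(G, D) = (G + D) + (-10 + G) = (D + G) + (-10 + G) = -10 + D + 2*G)
(((W - 4)*((-3 - 3) - 5))*j(-1, 2))*97 = (((6 - 4)*((-3 - 3) - 5))*(-10 + 2 + 2*(-1)))*97 = ((2*(-6 - 5))*(-10 + 2 - 2))*97 = ((2*(-11))*(-10))*97 = -22*(-10)*97 = 220*97 = 21340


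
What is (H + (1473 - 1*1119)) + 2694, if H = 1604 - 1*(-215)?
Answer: 4867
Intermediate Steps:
H = 1819 (H = 1604 + 215 = 1819)
(H + (1473 - 1*1119)) + 2694 = (1819 + (1473 - 1*1119)) + 2694 = (1819 + (1473 - 1119)) + 2694 = (1819 + 354) + 2694 = 2173 + 2694 = 4867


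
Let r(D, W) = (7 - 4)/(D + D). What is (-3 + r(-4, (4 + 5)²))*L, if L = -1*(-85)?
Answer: -2295/8 ≈ -286.88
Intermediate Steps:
r(D, W) = 3/(2*D) (r(D, W) = 3/((2*D)) = 3*(1/(2*D)) = 3/(2*D))
L = 85
(-3 + r(-4, (4 + 5)²))*L = (-3 + (3/2)/(-4))*85 = (-3 + (3/2)*(-¼))*85 = (-3 - 3/8)*85 = -27/8*85 = -2295/8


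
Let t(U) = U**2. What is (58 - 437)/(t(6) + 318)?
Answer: -379/354 ≈ -1.0706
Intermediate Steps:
(58 - 437)/(t(6) + 318) = (58 - 437)/(6**2 + 318) = -379/(36 + 318) = -379/354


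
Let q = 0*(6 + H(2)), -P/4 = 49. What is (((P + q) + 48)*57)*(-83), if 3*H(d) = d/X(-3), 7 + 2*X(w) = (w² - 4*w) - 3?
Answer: 700188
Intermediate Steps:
P = -196 (P = -4*49 = -196)
X(w) = -5 + w²/2 - 2*w (X(w) = -7/2 + ((w² - 4*w) - 3)/2 = -7/2 + (-3 + w² - 4*w)/2 = -7/2 + (-3/2 + w²/2 - 2*w) = -5 + w²/2 - 2*w)
H(d) = 2*d/33 (H(d) = (d/(-5 + (½)*(-3)² - 2*(-3)))/3 = (d/(-5 + (½)*9 + 6))/3 = (d/(-5 + 9/2 + 6))/3 = (d/(11/2))/3 = (d*(2/11))/3 = (2*d/11)/3 = 2*d/33)
q = 0 (q = 0*(6 + (2/33)*2) = 0*(6 + 4/33) = 0*(202/33) = 0)
(((P + q) + 48)*57)*(-83) = (((-196 + 0) + 48)*57)*(-83) = ((-196 + 48)*57)*(-83) = -148*57*(-83) = -8436*(-83) = 700188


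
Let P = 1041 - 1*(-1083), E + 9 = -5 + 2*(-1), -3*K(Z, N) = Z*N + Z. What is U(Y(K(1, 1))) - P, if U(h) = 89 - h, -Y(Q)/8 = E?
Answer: -2163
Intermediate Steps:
K(Z, N) = -Z/3 - N*Z/3 (K(Z, N) = -(Z*N + Z)/3 = -(N*Z + Z)/3 = -(Z + N*Z)/3 = -Z/3 - N*Z/3)
E = -16 (E = -9 + (-5 + 2*(-1)) = -9 + (-5 - 2) = -9 - 7 = -16)
Y(Q) = 128 (Y(Q) = -8*(-16) = 128)
P = 2124 (P = 1041 + 1083 = 2124)
U(Y(K(1, 1))) - P = (89 - 1*128) - 1*2124 = (89 - 128) - 2124 = -39 - 2124 = -2163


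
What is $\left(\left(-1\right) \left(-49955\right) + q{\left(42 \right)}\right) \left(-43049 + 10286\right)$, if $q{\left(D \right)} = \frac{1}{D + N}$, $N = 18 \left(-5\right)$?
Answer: $- \frac{26186799719}{16} \approx -1.6367 \cdot 10^{9}$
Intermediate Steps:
$N = -90$
$q{\left(D \right)} = \frac{1}{-90 + D}$ ($q{\left(D \right)} = \frac{1}{D - 90} = \frac{1}{-90 + D}$)
$\left(\left(-1\right) \left(-49955\right) + q{\left(42 \right)}\right) \left(-43049 + 10286\right) = \left(\left(-1\right) \left(-49955\right) + \frac{1}{-90 + 42}\right) \left(-43049 + 10286\right) = \left(49955 + \frac{1}{-48}\right) \left(-32763\right) = \left(49955 - \frac{1}{48}\right) \left(-32763\right) = \frac{2397839}{48} \left(-32763\right) = - \frac{26186799719}{16}$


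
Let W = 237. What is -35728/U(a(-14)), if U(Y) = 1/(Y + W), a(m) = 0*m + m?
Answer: -7967344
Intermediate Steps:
a(m) = m (a(m) = 0 + m = m)
U(Y) = 1/(237 + Y) (U(Y) = 1/(Y + 237) = 1/(237 + Y))
-35728/U(a(-14)) = -35728/(1/(237 - 14)) = -35728/(1/223) = -35728/1/223 = -35728*223 = -7967344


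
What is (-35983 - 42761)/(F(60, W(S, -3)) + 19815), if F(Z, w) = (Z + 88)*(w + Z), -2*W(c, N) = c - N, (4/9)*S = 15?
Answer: -52496/17317 ≈ -3.0315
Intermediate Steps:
S = 135/4 (S = (9/4)*15 = 135/4 ≈ 33.750)
W(c, N) = N/2 - c/2 (W(c, N) = -(c - N)/2 = N/2 - c/2)
F(Z, w) = (88 + Z)*(Z + w)
(-35983 - 42761)/(F(60, W(S, -3)) + 19815) = (-35983 - 42761)/((60² + 88*60 + 88*((½)*(-3) - ½*135/4) + 60*((½)*(-3) - ½*135/4)) + 19815) = -78744/((3600 + 5280 + 88*(-3/2 - 135/8) + 60*(-3/2 - 135/8)) + 19815) = -78744/((3600 + 5280 + 88*(-147/8) + 60*(-147/8)) + 19815) = -78744/((3600 + 5280 - 1617 - 2205/2) + 19815) = -78744/(12321/2 + 19815) = -78744/51951/2 = -78744*2/51951 = -52496/17317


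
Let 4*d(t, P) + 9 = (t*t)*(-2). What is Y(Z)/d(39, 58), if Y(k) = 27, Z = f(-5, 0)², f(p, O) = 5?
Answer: -4/113 ≈ -0.035398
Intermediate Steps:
d(t, P) = -9/4 - t²/2 (d(t, P) = -9/4 + ((t*t)*(-2))/4 = -9/4 + (t²*(-2))/4 = -9/4 + (-2*t²)/4 = -9/4 - t²/2)
Z = 25 (Z = 5² = 25)
Y(Z)/d(39, 58) = 27/(-9/4 - ½*39²) = 27/(-9/4 - ½*1521) = 27/(-9/4 - 1521/2) = 27/(-3051/4) = 27*(-4/3051) = -4/113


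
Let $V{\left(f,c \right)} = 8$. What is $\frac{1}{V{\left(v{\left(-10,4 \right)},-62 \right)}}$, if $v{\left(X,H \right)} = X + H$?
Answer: $\frac{1}{8} \approx 0.125$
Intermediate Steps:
$v{\left(X,H \right)} = H + X$
$\frac{1}{V{\left(v{\left(-10,4 \right)},-62 \right)}} = \frac{1}{8}$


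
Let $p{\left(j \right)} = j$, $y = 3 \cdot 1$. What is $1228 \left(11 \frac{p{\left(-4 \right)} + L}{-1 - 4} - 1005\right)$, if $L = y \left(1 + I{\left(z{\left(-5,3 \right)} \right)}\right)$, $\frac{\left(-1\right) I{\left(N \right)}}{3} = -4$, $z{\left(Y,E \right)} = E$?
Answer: $-1328696$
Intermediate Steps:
$I{\left(N \right)} = 12$ ($I{\left(N \right)} = \left(-3\right) \left(-4\right) = 12$)
$y = 3$
$L = 39$ ($L = 3 \left(1 + 12\right) = 3 \cdot 13 = 39$)
$1228 \left(11 \frac{p{\left(-4 \right)} + L}{-1 - 4} - 1005\right) = 1228 \left(11 \frac{-4 + 39}{-1 - 4} - 1005\right) = 1228 \left(11 \frac{35}{-5} - 1005\right) = 1228 \left(11 \cdot 35 \left(- \frac{1}{5}\right) - 1005\right) = 1228 \left(11 \left(-7\right) - 1005\right) = 1228 \left(-77 - 1005\right) = 1228 \left(-1082\right) = -1328696$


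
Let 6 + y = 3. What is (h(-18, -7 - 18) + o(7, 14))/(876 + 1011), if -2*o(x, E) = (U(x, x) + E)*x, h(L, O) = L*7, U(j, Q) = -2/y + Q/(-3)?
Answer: -1015/11322 ≈ -0.089648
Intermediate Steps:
y = -3 (y = -6 + 3 = -3)
U(j, Q) = 2/3 - Q/3 (U(j, Q) = -2/(-3) + Q/(-3) = -2*(-1/3) + Q*(-1/3) = 2/3 - Q/3)
h(L, O) = 7*L
o(x, E) = -x*(2/3 + E - x/3)/2 (o(x, E) = -((2/3 - x/3) + E)*x/2 = -(2/3 + E - x/3)*x/2 = -x*(2/3 + E - x/3)/2)
(h(-18, -7 - 18) + o(7, 14))/(876 + 1011) = (7*(-18) + (1/6)*7*(-2 + 7 - 3*14))/(876 + 1011) = (-126 + (1/6)*7*(-2 + 7 - 42))/1887 = (-126 + (1/6)*7*(-37))*(1/1887) = (-126 - 259/6)*(1/1887) = -1015/6*1/1887 = -1015/11322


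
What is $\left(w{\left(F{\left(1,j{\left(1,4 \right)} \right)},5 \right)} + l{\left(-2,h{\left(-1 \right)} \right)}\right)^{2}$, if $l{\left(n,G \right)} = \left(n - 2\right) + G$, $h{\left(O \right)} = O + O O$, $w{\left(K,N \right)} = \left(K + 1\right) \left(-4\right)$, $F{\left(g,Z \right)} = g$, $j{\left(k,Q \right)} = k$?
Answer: $144$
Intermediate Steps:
$w{\left(K,N \right)} = -4 - 4 K$ ($w{\left(K,N \right)} = \left(1 + K\right) \left(-4\right) = -4 - 4 K$)
$h{\left(O \right)} = O + O^{2}$
$l{\left(n,G \right)} = -2 + G + n$ ($l{\left(n,G \right)} = \left(-2 + n\right) + G = -2 + G + n$)
$\left(w{\left(F{\left(1,j{\left(1,4 \right)} \right)},5 \right)} + l{\left(-2,h{\left(-1 \right)} \right)}\right)^{2} = \left(\left(-4 - 4\right) - 4\right)^{2} = \left(-8 - 4\right)^{2} = \left(-12\right)^{2} = 144$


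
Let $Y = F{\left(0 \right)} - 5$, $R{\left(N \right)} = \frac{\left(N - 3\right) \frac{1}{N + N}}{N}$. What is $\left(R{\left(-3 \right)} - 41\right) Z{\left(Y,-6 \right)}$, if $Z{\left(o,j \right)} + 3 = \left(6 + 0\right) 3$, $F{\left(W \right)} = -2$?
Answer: $-620$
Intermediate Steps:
$R{\left(N \right)} = \frac{-3 + N}{2 N^{2}}$ ($R{\left(N \right)} = \frac{\left(-3 + N\right) \frac{1}{2 N}}{N} = \frac{\frac{1}{2} \frac{1}{N} \left(-3 + N\right)}{N} = \frac{-3 + N}{2 N^{2}}$)
$Y = -7$ ($Y = -2 - 5 = -7$)
$Z{\left(o,j \right)} = 15$ ($Z{\left(o,j \right)} = -3 + \left(6 + 0\right) 3 = -3 + 6 \cdot 3 = -3 + 18 = 15$)
$\left(R{\left(-3 \right)} - 41\right) Z{\left(Y,-6 \right)} = \left(\frac{-3 - 3}{2 \cdot 9} - 41\right) 15 = \left(\frac{1}{2} \cdot \frac{1}{9} \left(-6\right) - 41\right) 15 = \left(- \frac{1}{3} - 41\right) 15 = \left(- \frac{124}{3}\right) 15 = -620$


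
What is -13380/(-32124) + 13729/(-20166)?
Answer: -14267443/53984382 ≈ -0.26429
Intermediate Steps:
-13380/(-32124) + 13729/(-20166) = -13380*(-1/32124) + 13729*(-1/20166) = 1115/2677 - 13729/20166 = -14267443/53984382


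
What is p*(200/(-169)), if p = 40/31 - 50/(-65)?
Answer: -166000/68107 ≈ -2.4373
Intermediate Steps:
p = 830/403 (p = 40*(1/31) - 50*(-1/65) = 40/31 + 10/13 = 830/403 ≈ 2.0596)
p*(200/(-169)) = 830*(200/(-169))/403 = 830*(200*(-1/169))/403 = (830/403)*(-200/169) = -166000/68107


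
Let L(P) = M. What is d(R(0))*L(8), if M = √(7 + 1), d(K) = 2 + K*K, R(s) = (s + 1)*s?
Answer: 4*√2 ≈ 5.6569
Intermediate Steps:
R(s) = s*(1 + s) (R(s) = (1 + s)*s = s*(1 + s))
d(K) = 2 + K²
M = 2*√2 (M = √8 = 2*√2 ≈ 2.8284)
L(P) = 2*√2
d(R(0))*L(8) = (2 + (0*(1 + 0))²)*(2*√2) = (2 + (0*1)²)*(2*√2) = (2 + 0²)*(2*√2) = (2 + 0)*(2*√2) = 2*(2*√2) = 4*√2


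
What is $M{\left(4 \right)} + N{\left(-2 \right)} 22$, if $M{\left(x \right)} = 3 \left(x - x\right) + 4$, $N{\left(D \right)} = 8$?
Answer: $180$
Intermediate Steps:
$M{\left(x \right)} = 4$ ($M{\left(x \right)} = 3 \cdot 0 + 4 = 0 + 4 = 4$)
$M{\left(4 \right)} + N{\left(-2 \right)} 22 = 4 + 8 \cdot 22 = 4 + 176 = 180$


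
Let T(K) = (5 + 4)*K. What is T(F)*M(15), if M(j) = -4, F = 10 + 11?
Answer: -756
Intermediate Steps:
F = 21
T(K) = 9*K
T(F)*M(15) = (9*21)*(-4) = 189*(-4) = -756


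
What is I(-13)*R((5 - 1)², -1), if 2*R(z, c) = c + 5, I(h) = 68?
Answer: 136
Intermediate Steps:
R(z, c) = 5/2 + c/2 (R(z, c) = (c + 5)/2 = (5 + c)/2 = 5/2 + c/2)
I(-13)*R((5 - 1)², -1) = 68*(5/2 + (½)*(-1)) = 68*(5/2 - ½) = 68*2 = 136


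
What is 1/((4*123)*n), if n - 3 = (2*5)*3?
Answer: 1/16236 ≈ 6.1592e-5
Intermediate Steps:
n = 33 (n = 3 + (2*5)*3 = 3 + 10*3 = 3 + 30 = 33)
1/((4*123)*n) = 1/((4*123)*33) = 1/(492*33) = 1/16236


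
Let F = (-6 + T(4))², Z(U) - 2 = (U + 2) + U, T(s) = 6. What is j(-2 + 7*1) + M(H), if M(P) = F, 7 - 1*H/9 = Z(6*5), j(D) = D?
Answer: 5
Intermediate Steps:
Z(U) = 4 + 2*U (Z(U) = 2 + ((U + 2) + U) = 2 + ((2 + U) + U) = 2 + (2 + 2*U) = 4 + 2*U)
H = -513 (H = 63 - 9*(4 + 2*(6*5)) = 63 - 9*(4 + 2*30) = 63 - 9*(4 + 60) = 63 - 9*64 = 63 - 576 = -513)
F = 0 (F = (-6 + 6)² = 0² = 0)
M(P) = 0
j(-2 + 7*1) + M(H) = (-2 + 7*1) + 0 = (-2 + 7) + 0 = 5 + 0 = 5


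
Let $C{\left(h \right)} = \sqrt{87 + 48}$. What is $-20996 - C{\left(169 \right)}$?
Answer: $-20996 - 3 \sqrt{15} \approx -21008.0$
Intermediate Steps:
$C{\left(h \right)} = 3 \sqrt{15}$ ($C{\left(h \right)} = \sqrt{135} = 3 \sqrt{15}$)
$-20996 - C{\left(169 \right)} = -20996 - 3 \sqrt{15}$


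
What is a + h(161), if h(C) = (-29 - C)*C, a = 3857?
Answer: -26733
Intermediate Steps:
h(C) = C*(-29 - C)
a + h(161) = 3857 - 1*161*(29 + 161) = 3857 - 1*161*190 = 3857 - 30590 = -26733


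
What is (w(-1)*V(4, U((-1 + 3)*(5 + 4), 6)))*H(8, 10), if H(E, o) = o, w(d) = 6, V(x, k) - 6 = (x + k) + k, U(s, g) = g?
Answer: 1320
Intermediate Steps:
V(x, k) = 6 + x + 2*k (V(x, k) = 6 + ((x + k) + k) = 6 + ((k + x) + k) = 6 + (x + 2*k) = 6 + x + 2*k)
(w(-1)*V(4, U((-1 + 3)*(5 + 4), 6)))*H(8, 10) = (6*(6 + 4 + 2*6))*10 = (6*(6 + 4 + 12))*10 = (6*22)*10 = 132*10 = 1320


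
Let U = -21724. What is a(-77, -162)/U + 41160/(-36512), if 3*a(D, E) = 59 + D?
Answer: -3990807/3541012 ≈ -1.1270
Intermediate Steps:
a(D, E) = 59/3 + D/3 (a(D, E) = (59 + D)/3 = 59/3 + D/3)
a(-77, -162)/U + 41160/(-36512) = (59/3 + (1/3)*(-77))/(-21724) + 41160/(-36512) = (59/3 - 77/3)*(-1/21724) + 41160*(-1/36512) = -6*(-1/21724) - 735/652 = 3/10862 - 735/652 = -3990807/3541012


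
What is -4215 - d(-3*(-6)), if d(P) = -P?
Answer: -4197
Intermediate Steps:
-4215 - d(-3*(-6)) = -4215 - (-1)*(-3*(-6)) = -4215 - (-1)*18 = -4215 - 1*(-18) = -4215 + 18 = -4197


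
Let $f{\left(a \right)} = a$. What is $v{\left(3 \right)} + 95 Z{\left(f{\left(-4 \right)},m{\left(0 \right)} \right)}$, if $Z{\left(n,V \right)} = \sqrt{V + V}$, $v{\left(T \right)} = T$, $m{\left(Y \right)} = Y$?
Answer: $3$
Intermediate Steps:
$Z{\left(n,V \right)} = \sqrt{2} \sqrt{V}$ ($Z{\left(n,V \right)} = \sqrt{2 V} = \sqrt{2} \sqrt{V}$)
$v{\left(3 \right)} + 95 Z{\left(f{\left(-4 \right)},m{\left(0 \right)} \right)} = 3 + 95 \sqrt{2} \sqrt{0} = 3 + 95 \sqrt{2} \cdot 0 = 3 + 95 \cdot 0 = 3 + 0 = 3$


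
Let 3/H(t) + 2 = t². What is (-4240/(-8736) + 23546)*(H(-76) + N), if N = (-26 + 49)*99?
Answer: 56342665471927/1050868 ≈ 5.3615e+7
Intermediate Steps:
H(t) = 3/(-2 + t²)
N = 2277 (N = 23*99 = 2277)
(-4240/(-8736) + 23546)*(H(-76) + N) = (-4240/(-8736) + 23546)*(3/(-2 + (-76)²) + 2277) = (-4240*(-1/8736) + 23546)*(3/(-2 + 5776) + 2277) = (265/546 + 23546)*(3/5774 + 2277) = 12856381*(3*(1/5774) + 2277)/546 = 12856381*(3/5774 + 2277)/546 = (12856381/546)*(13147401/5774) = 56342665471927/1050868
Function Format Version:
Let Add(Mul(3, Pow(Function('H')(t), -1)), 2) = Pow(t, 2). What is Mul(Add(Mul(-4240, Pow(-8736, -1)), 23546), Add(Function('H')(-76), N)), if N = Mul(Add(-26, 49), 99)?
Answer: Rational(56342665471927, 1050868) ≈ 5.3615e+7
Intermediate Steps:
Function('H')(t) = Mul(3, Pow(Add(-2, Pow(t, 2)), -1))
N = 2277 (N = Mul(23, 99) = 2277)
Mul(Add(Mul(-4240, Pow(-8736, -1)), 23546), Add(Function('H')(-76), N)) = Mul(Add(Mul(-4240, Pow(-8736, -1)), 23546), Add(Mul(3, Pow(Add(-2, Pow(-76, 2)), -1)), 2277)) = Mul(Add(Mul(-4240, Rational(-1, 8736)), 23546), Add(Mul(3, Pow(Add(-2, 5776), -1)), 2277)) = Mul(Add(Rational(265, 546), 23546), Add(Mul(3, Pow(5774, -1)), 2277)) = Mul(Rational(12856381, 546), Add(Mul(3, Rational(1, 5774)), 2277)) = Mul(Rational(12856381, 546), Add(Rational(3, 5774), 2277)) = Mul(Rational(12856381, 546), Rational(13147401, 5774)) = Rational(56342665471927, 1050868)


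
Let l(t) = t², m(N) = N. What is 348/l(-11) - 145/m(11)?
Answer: -1247/121 ≈ -10.306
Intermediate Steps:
348/l(-11) - 145/m(11) = 348/((-11)²) - 145/11 = 348/121 - 145*1/11 = 348*(1/121) - 145/11 = 348/121 - 145/11 = -1247/121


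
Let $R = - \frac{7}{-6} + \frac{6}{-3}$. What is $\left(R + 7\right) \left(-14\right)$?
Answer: $- \frac{259}{3} \approx -86.333$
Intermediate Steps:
$R = - \frac{5}{6}$ ($R = \left(-7\right) \left(- \frac{1}{6}\right) + 6 \left(- \frac{1}{3}\right) = \frac{7}{6} - 2 = - \frac{5}{6} \approx -0.83333$)
$\left(R + 7\right) \left(-14\right) = \left(- \frac{5}{6} + 7\right) \left(-14\right) = \frac{37}{6} \left(-14\right) = - \frac{259}{3}$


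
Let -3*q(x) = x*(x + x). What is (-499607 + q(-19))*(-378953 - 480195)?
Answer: 1288329369364/3 ≈ 4.2944e+11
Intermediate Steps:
q(x) = -2*x**2/3 (q(x) = -x*(x + x)/3 = -x*2*x/3 = -2*x**2/3)
(-499607 + q(-19))*(-378953 - 480195) = (-499607 - 2/3*(-19)**2)*(-378953 - 480195) = (-499607 - 2/3*361)*(-859148) = (-499607 - 722/3)*(-859148) = -1499543/3*(-859148) = 1288329369364/3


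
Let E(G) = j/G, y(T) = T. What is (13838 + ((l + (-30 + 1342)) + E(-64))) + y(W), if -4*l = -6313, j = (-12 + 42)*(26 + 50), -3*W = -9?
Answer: 133565/8 ≈ 16696.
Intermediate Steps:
W = 3 (W = -1/3*(-9) = 3)
j = 2280 (j = 30*76 = 2280)
E(G) = 2280/G
l = 6313/4 (l = -1/4*(-6313) = 6313/4 ≈ 1578.3)
(13838 + ((l + (-30 + 1342)) + E(-64))) + y(W) = (13838 + ((6313/4 + (-30 + 1342)) + 2280/(-64))) + 3 = (13838 + ((6313/4 + 1312) + 2280*(-1/64))) + 3 = (13838 + (11561/4 - 285/8)) + 3 = (13838 + 22837/8) + 3 = 133541/8 + 3 = 133565/8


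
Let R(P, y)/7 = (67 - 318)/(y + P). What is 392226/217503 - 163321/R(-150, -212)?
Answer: -4286189053508/127384257 ≈ -33648.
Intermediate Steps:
R(P, y) = -1757/(P + y) (R(P, y) = 7*((67 - 318)/(y + P)) = 7*(-251/(P + y)) = -1757/(P + y))
392226/217503 - 163321/R(-150, -212) = 392226/217503 - 163321/((-1757/(-150 - 212))) = 392226*(1/217503) - 163321/((-1757/(-362))) = 130742/72501 - 163321/((-1757*(-1/362))) = 130742/72501 - 163321/1757/362 = 130742/72501 - 163321*362/1757 = 130742/72501 - 59122202/1757 = -4286189053508/127384257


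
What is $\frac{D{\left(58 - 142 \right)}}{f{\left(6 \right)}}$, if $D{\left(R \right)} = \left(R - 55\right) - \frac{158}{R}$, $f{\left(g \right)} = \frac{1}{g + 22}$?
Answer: $- \frac{11518}{3} \approx -3839.3$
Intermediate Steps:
$f{\left(g \right)} = \frac{1}{22 + g}$
$D{\left(R \right)} = -55 + R - \frac{158}{R}$ ($D{\left(R \right)} = \left(R - 55\right) - \frac{158}{R} = \left(-55 + R\right) - \frac{158}{R} = -55 + R - \frac{158}{R}$)
$\frac{D{\left(58 - 142 \right)}}{f{\left(6 \right)}} = \frac{-55 + \left(58 - 142\right) - \frac{158}{58 - 142}}{\frac{1}{22 + 6}} = \frac{-55 - 84 - \frac{158}{-84}}{\frac{1}{28}} = \left(-55 - 84 - - \frac{79}{42}\right) \frac{1}{\frac{1}{28}} = \left(-55 - 84 + \frac{79}{42}\right) 28 = \left(- \frac{5759}{42}\right) 28 = - \frac{11518}{3}$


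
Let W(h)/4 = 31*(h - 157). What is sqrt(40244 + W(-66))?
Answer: 4*sqrt(787) ≈ 112.21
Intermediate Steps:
W(h) = -19468 + 124*h (W(h) = 4*(31*(h - 157)) = 4*(31*(-157 + h)) = 4*(-4867 + 31*h) = -19468 + 124*h)
sqrt(40244 + W(-66)) = sqrt(40244 + (-19468 + 124*(-66))) = sqrt(40244 + (-19468 - 8184)) = sqrt(40244 - 27652) = sqrt(12592) = 4*sqrt(787)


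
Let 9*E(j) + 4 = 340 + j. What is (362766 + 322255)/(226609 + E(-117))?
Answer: 2055063/679900 ≈ 3.0226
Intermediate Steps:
E(j) = 112/3 + j/9 (E(j) = -4/9 + (340 + j)/9 = -4/9 + (340/9 + j/9) = 112/3 + j/9)
(362766 + 322255)/(226609 + E(-117)) = (362766 + 322255)/(226609 + (112/3 + (⅑)*(-117))) = 685021/(226609 + (112/3 - 13)) = 685021/(226609 + 73/3) = 685021/(679900/3) = 685021*(3/679900) = 2055063/679900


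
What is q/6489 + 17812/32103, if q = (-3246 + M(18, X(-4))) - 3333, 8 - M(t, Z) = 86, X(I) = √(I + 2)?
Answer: -1557581/3306609 ≈ -0.47105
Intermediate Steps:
X(I) = √(2 + I)
M(t, Z) = -78 (M(t, Z) = 8 - 1*86 = 8 - 86 = -78)
q = -6657 (q = (-3246 - 78) - 3333 = -3324 - 3333 = -6657)
q/6489 + 17812/32103 = -6657/6489 + 17812/32103 = -6657*1/6489 + 17812*(1/32103) = -317/309 + 17812/32103 = -1557581/3306609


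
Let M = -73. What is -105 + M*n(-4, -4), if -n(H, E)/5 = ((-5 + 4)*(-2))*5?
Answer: 3545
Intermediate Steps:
n(H, E) = -50 (n(H, E) = -5*(-5 + 4)*(-2)*5 = -5*(-1*(-2))*5 = -10*5 = -5*10 = -50)
-105 + M*n(-4, -4) = -105 - 73*(-50) = -105 + 3650 = 3545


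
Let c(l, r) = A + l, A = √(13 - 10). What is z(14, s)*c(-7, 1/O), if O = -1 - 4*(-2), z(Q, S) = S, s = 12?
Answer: -84 + 12*√3 ≈ -63.215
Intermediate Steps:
O = 7 (O = -1 + 8 = 7)
A = √3 ≈ 1.7320
c(l, r) = l + √3 (c(l, r) = √3 + l = l + √3)
z(14, s)*c(-7, 1/O) = 12*(-7 + √3) = -84 + 12*√3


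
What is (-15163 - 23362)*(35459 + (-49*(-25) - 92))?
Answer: -1409706800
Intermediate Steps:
(-15163 - 23362)*(35459 + (-49*(-25) - 92)) = -38525*(35459 + (1225 - 92)) = -38525*(35459 + 1133) = -38525*36592 = -1409706800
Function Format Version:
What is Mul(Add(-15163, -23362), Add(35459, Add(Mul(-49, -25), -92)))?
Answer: -1409706800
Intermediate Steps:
Mul(Add(-15163, -23362), Add(35459, Add(Mul(-49, -25), -92))) = Mul(-38525, Add(35459, Add(1225, -92))) = Mul(-38525, Add(35459, 1133)) = Mul(-38525, 36592) = -1409706800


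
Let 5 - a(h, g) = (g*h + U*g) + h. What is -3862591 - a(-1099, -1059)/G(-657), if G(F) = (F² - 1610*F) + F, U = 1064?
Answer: -1916826222127/496254 ≈ -3.8626e+6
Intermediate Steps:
G(F) = F² - 1609*F
a(h, g) = 5 - h - 1064*g - g*h (a(h, g) = 5 - ((g*h + 1064*g) + h) = 5 - ((1064*g + g*h) + h) = 5 - (h + 1064*g + g*h) = 5 + (-h - 1064*g - g*h) = 5 - h - 1064*g - g*h)
-3862591 - a(-1099, -1059)/G(-657) = -3862591 - (5 - 1*(-1099) - 1064*(-1059) - 1*(-1059)*(-1099))/((-657*(-1609 - 657))) = -3862591 - (5 + 1099 + 1126776 - 1163841)/((-657*(-2266))) = -3862591 - (-35961)/1488762 = -3862591 - 1*(-11987/496254) = -3862591 + 11987/496254 = -1916826222127/496254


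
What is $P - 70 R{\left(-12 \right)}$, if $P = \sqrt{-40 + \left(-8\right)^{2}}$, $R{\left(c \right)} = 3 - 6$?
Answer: $210 + 2 \sqrt{6} \approx 214.9$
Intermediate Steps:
$R{\left(c \right)} = -3$ ($R{\left(c \right)} = 3 - 6 = -3$)
$P = 2 \sqrt{6}$ ($P = \sqrt{-40 + 64} = \sqrt{24} = 2 \sqrt{6} \approx 4.899$)
$P - 70 R{\left(-12 \right)} = 2 \sqrt{6} - -210 = 2 \sqrt{6} + 210 = 210 + 2 \sqrt{6}$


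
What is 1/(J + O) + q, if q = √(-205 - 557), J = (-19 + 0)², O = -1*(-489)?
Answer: 1/850 + I*√762 ≈ 0.0011765 + 27.604*I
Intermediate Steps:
O = 489
J = 361 (J = (-19)² = 361)
q = I*√762 (q = √(-762) = I*√762 ≈ 27.604*I)
1/(J + O) + q = 1/(361 + 489) + I*√762 = 1/850 + I*√762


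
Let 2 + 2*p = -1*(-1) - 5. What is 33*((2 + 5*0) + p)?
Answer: -33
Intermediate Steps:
p = -3 (p = -1 + (-1*(-1) - 5)/2 = -1 + (1 - 5)/2 = -1 + (½)*(-4) = -1 - 2 = -3)
33*((2 + 5*0) + p) = 33*((2 + 5*0) - 3) = 33*((2 + 0) - 3) = 33*(2 - 3) = 33*(-1) = -33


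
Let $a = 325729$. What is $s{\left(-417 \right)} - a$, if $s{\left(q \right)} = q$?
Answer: $-326146$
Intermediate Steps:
$s{\left(-417 \right)} - a = -417 - 325729 = -326146$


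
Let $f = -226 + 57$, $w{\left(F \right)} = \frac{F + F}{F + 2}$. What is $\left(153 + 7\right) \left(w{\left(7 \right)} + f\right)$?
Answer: $- \frac{241120}{9} \approx -26791.0$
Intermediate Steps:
$w{\left(F \right)} = \frac{2 F}{2 + F}$
$f = -169$
$\left(153 + 7\right) \left(w{\left(7 \right)} + f\right) = \left(153 + 7\right) \left(2 \cdot 7 \frac{1}{2 + 7} - 169\right) = 160 \left(2 \cdot 7 \cdot \frac{1}{9} - 169\right) = 160 \left(\frac{14}{9} - 169\right) = 160 \left(- \frac{1507}{9}\right) = - \frac{241120}{9}$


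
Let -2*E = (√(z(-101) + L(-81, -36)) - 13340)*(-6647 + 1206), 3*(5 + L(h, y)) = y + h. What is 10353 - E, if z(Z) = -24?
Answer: 36301823 - 5441*I*√17 ≈ 3.6302e+7 - 22434.0*I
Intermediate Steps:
L(h, y) = -5 + h/3 + y/3 (L(h, y) = -5 + (y + h)/3 = -5 + (h + y)/3 = -5 + (h/3 + y/3) = -5 + h/3 + y/3)
E = -36291470 + 5441*I*√17 (E = -(√(-24 + (-5 + (⅓)*(-81) + (⅓)*(-36))) - 13340)*(-6647 + 1206)/2 = -(√(-24 + (-5 - 27 - 12)) - 13340)*(-5441)/2 = -(√(-24 - 44) - 13340)*(-5441)/2 = -(√(-68) - 13340)*(-5441)/2 = -(2*I*√17 - 13340)*(-5441)/2 = -(-13340 + 2*I*√17)*(-5441)/2 = -(72582940 - 10882*I*√17)/2 = -36291470 + 5441*I*√17 ≈ -3.6291e+7 + 22434.0*I)
10353 - E = 10353 - (-36291470 + 5441*I*√17) = 10353 + (36291470 - 5441*I*√17) = 36301823 - 5441*I*√17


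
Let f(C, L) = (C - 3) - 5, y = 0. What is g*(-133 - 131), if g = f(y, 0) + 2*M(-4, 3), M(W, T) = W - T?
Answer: 5808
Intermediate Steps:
f(C, L) = -8 + C (f(C, L) = (-3 + C) - 5 = -8 + C)
g = -22 (g = (-8 + 0) + 2*(-4 - 1*3) = -8 + 2*(-4 - 3) = -8 + 2*(-7) = -8 - 14 = -22)
g*(-133 - 131) = -22*(-133 - 131) = -22*(-264) = 5808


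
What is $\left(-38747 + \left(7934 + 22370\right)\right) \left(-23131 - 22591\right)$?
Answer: $386030846$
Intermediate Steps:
$\left(-38747 + \left(7934 + 22370\right)\right) \left(-23131 - 22591\right) = \left(-38747 + 30304\right) \left(-45722\right) = \left(-8443\right) \left(-45722\right) = 386030846$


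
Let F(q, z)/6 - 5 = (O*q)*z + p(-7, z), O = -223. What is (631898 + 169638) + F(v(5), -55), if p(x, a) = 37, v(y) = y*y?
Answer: 2641538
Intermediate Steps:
v(y) = y²
F(q, z) = 252 - 1338*q*z (F(q, z) = 30 + 6*((-223*q)*z + 37) = 30 + 6*(-223*q*z + 37) = 30 + 6*(37 - 223*q*z) = 30 + (222 - 1338*q*z) = 252 - 1338*q*z)
(631898 + 169638) + F(v(5), -55) = (631898 + 169638) + (252 - 1338*5²*(-55)) = 801536 + (252 - 1338*25*(-55)) = 801536 + (252 + 1839750) = 801536 + 1840002 = 2641538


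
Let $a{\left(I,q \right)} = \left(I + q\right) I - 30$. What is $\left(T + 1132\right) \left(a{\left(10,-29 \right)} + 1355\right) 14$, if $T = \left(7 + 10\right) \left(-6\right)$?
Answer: $16366700$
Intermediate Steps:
$a{\left(I,q \right)} = -30 + I \left(I + q\right)$ ($a{\left(I,q \right)} = I \left(I + q\right) - 30 = -30 + I \left(I + q\right)$)
$T = -102$ ($T = 17 \left(-6\right) = -102$)
$\left(T + 1132\right) \left(a{\left(10,-29 \right)} + 1355\right) 14 = \left(-102 + 1132\right) \left(\left(-30 + 10^{2} + 10 \left(-29\right)\right) + 1355\right) 14 = 1030 \left(\left(-30 + 100 - 290\right) + 1355\right) 14 = 1030 \left(-220 + 1355\right) 14 = 1030 \cdot 1135 \cdot 14 = 1169050 \cdot 14 = 16366700$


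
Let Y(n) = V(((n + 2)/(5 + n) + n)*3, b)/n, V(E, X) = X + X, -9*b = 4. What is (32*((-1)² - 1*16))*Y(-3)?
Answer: -1280/9 ≈ -142.22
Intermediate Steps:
b = -4/9 (b = -⅑*4 = -4/9 ≈ -0.44444)
V(E, X) = 2*X
Y(n) = -8/(9*n) (Y(n) = (2*(-4/9))/n = -8/(9*n))
(32*((-1)² - 1*16))*Y(-3) = (32*((-1)² - 1*16))*(-8/9/(-3)) = (32*(1 - 16))*(-8/9*(-⅓)) = (32*(-15))*(8/27) = -480*8/27 = -1280/9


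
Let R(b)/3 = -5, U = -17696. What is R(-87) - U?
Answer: 17681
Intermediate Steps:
R(b) = -15 (R(b) = 3*(-5) = -15)
R(-87) - U = -15 - 1*(-17696) = -15 + 17696 = 17681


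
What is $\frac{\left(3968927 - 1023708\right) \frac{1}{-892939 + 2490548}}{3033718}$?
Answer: $\frac{2945219}{4846695180262} \approx 6.0768 \cdot 10^{-7}$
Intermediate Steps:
$\frac{\left(3968927 - 1023708\right) \frac{1}{-892939 + 2490548}}{3033718} = \frac{2945219}{1597609} \cdot \frac{1}{3033718} = \frac{2945219}{4846695180262}$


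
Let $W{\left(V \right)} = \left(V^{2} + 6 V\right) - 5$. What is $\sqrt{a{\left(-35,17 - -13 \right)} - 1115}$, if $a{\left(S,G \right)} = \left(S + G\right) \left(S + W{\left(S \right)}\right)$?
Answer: $i \sqrt{5990} \approx 77.395 i$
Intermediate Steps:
$W{\left(V \right)} = -5 + V^{2} + 6 V$
$a{\left(S,G \right)} = \left(G + S\right) \left(-5 + S^{2} + 7 S\right)$ ($a{\left(S,G \right)} = \left(S + G\right) \left(S + \left(-5 + S^{2} + 6 S\right)\right) = \left(G + S\right) \left(-5 + S^{2} + 7 S\right)$)
$\sqrt{a{\left(-35,17 - -13 \right)} - 1115} = \sqrt{\left(\left(-35\right)^{3} - 5 \left(17 - -13\right) - -175 + 7 \left(-35\right)^{2} + \left(17 - -13\right) \left(-35\right)^{2} + 7 \left(17 - -13\right) \left(-35\right)\right) - 1115} = \sqrt{\left(-42875 - 5 \left(17 + 13\right) + 175 + 7 \cdot 1225 + \left(17 + 13\right) 1225 + 7 \left(17 + 13\right) \left(-35\right)\right) - 1115} = \sqrt{\left(-42875 - 150 + 175 + 8575 + 30 \cdot 1225 + 7 \cdot 30 \left(-35\right)\right) - 1115} = \sqrt{\left(-42875 - 150 + 175 + 8575 + 36750 - 7350\right) - 1115} = \sqrt{-4875 - 1115} = \sqrt{-5990} = i \sqrt{5990}$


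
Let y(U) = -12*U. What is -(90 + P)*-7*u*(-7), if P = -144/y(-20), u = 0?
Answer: 0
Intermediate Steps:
P = -3/5 (P = -144/((-12*(-20))) = -144/240 = -144*1/240 = -3/5 ≈ -0.60000)
-(90 + P)*-7*u*(-7) = -(90 - 3/5)*-7*0*(-7) = -447*0*(-7)/5 = -447*0/5 = -1*0 = 0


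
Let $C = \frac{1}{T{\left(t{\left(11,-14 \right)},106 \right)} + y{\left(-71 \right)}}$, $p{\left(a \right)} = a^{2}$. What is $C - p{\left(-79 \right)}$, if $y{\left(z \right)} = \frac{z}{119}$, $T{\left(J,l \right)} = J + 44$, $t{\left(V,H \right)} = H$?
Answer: $- \frac{21837140}{3499} \approx -6241.0$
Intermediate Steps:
$T{\left(J,l \right)} = 44 + J$
$y{\left(z \right)} = \frac{z}{119}$ ($y{\left(z \right)} = z \frac{1}{119} = \frac{z}{119}$)
$C = \frac{119}{3499}$ ($C = \frac{1}{\left(44 - 14\right) + \frac{1}{119} \left(-71\right)} = \frac{1}{30 - \frac{71}{119}} = \frac{1}{\frac{3499}{119}} = \frac{119}{3499} \approx 0.03401$)
$C - p{\left(-79 \right)} = \frac{119}{3499} - \left(-79\right)^{2} = \frac{119}{3499} - 6241 = - \frac{21837140}{3499}$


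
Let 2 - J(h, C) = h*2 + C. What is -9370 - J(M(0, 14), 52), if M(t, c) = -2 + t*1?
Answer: -9324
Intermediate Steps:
M(t, c) = -2 + t
J(h, C) = 2 - C - 2*h (J(h, C) = 2 - (h*2 + C) = 2 - (2*h + C) = 2 - (C + 2*h) = 2 + (-C - 2*h) = 2 - C - 2*h)
-9370 - J(M(0, 14), 52) = -9370 - (2 - 1*52 - 2*(-2 + 0)) = -9370 - (2 - 52 - 2*(-2)) = -9370 - (2 - 52 + 4) = -9370 - 1*(-46) = -9370 + 46 = -9324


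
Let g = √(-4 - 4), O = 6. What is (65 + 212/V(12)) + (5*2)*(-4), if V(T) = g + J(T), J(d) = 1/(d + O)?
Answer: (-3841*I + 900*√2)/(-I + 36*√2) ≈ 26.472 - 74.924*I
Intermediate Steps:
g = 2*I*√2 (g = √(-8) = 2*I*√2 ≈ 2.8284*I)
J(d) = 1/(6 + d) (J(d) = 1/(d + 6) = 1/(6 + d))
V(T) = 1/(6 + T) + 2*I*√2 (V(T) = 2*I*√2 + 1/(6 + T) = 1/(6 + T) + 2*I*√2)
(65 + 212/V(12)) + (5*2)*(-4) = (65 + 212/(((1 + 2*I*√2*(6 + 12))/(6 + 12)))) + (5*2)*(-4) = (65 + 212/(((1 + 2*I*√2*18)/18))) + 10*(-4) = (65 + 212/(((1 + 36*I*√2)/18))) - 40 = (65 + 212/(1/18 + 2*I*√2)) - 40 = 25 + 212/(1/18 + 2*I*√2)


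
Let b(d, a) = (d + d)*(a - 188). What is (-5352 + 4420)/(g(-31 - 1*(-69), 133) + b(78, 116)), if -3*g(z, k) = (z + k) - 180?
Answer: 932/11229 ≈ 0.082999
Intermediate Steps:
g(z, k) = 60 - k/3 - z/3 (g(z, k) = -((z + k) - 180)/3 = -((k + z) - 180)/3 = -(-180 + k + z)/3 = 60 - k/3 - z/3)
b(d, a) = 2*d*(-188 + a) (b(d, a) = (2*d)*(-188 + a) = 2*d*(-188 + a))
(-5352 + 4420)/(g(-31 - 1*(-69), 133) + b(78, 116)) = (-5352 + 4420)/((60 - ⅓*133 - (-31 - 1*(-69))/3) + 2*78*(-188 + 116)) = -932/((60 - 133/3 - (-31 + 69)/3) + 2*78*(-72)) = -932/((60 - 133/3 - ⅓*38) - 11232) = -932/((60 - 133/3 - 38/3) - 11232) = -932/(3 - 11232) = -932/(-11229) = -932*(-1/11229) = 932/11229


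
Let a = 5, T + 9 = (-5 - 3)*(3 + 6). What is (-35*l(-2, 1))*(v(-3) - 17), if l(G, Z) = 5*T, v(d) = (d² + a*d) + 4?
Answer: -269325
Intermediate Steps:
T = -81 (T = -9 + (-5 - 3)*(3 + 6) = -9 - 8*9 = -9 - 72 = -81)
v(d) = 4 + d² + 5*d (v(d) = (d² + 5*d) + 4 = 4 + d² + 5*d)
l(G, Z) = -405 (l(G, Z) = 5*(-81) = -405)
(-35*l(-2, 1))*(v(-3) - 17) = (-35*(-405))*((4 + (-3)² + 5*(-3)) - 17) = 14175*((4 + 9 - 15) - 17) = 14175*(-2 - 17) = 14175*(-19) = -269325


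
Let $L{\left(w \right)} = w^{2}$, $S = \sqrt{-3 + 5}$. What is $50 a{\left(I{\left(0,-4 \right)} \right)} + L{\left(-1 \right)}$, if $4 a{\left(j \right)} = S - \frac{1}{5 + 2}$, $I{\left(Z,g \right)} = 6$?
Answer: $- \frac{11}{14} + \frac{25 \sqrt{2}}{2} \approx 16.892$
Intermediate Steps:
$S = \sqrt{2} \approx 1.4142$
$a{\left(j \right)} = - \frac{1}{28} + \frac{\sqrt{2}}{4}$ ($a{\left(j \right)} = \frac{\sqrt{2} - \frac{1}{5 + 2}}{4} = \frac{\sqrt{2} - \frac{1}{7}}{4} = \frac{- \frac{1}{7} + \sqrt{2}}{4} = - \frac{1}{28} + \frac{\sqrt{2}}{4}$)
$50 a{\left(I{\left(0,-4 \right)} \right)} + L{\left(-1 \right)} = 50 \left(- \frac{1}{28} + \frac{\sqrt{2}}{4}\right) + \left(-1\right)^{2} = \left(- \frac{25}{14} + \frac{25 \sqrt{2}}{2}\right) + 1 = - \frac{11}{14} + \frac{25 \sqrt{2}}{2}$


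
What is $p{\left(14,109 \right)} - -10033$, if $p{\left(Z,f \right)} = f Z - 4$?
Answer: $11555$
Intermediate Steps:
$p{\left(Z,f \right)} = -4 + Z f$ ($p{\left(Z,f \right)} = Z f - 4 = -4 + Z f$)
$p{\left(14,109 \right)} - -10033 = \left(-4 + 14 \cdot 109\right) - -10033 = \left(-4 + 1526\right) + 10033 = 1522 + 10033 = 11555$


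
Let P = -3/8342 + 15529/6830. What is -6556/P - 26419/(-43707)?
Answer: -4080654310183447/1415259190149 ≈ -2883.3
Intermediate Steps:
P = 32380607/14243965 (P = -3*1/8342 + 15529*(1/6830) = -3/8342 + 15529/6830 = 32380607/14243965 ≈ 2.2733)
-6556/P - 26419/(-43707) = -6556/32380607/14243965 - 26419/(-43707) = -6556*14243965/32380607 - 26419*(-1/43707) = -93383434540/32380607 + 26419/43707 = -4080654310183447/1415259190149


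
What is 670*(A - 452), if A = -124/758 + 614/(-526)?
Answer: -30275064210/99677 ≈ -3.0373e+5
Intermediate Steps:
A = -132659/99677 (A = -124*1/758 + 614*(-1/526) = -62/379 - 307/263 = -132659/99677 ≈ -1.3309)
670*(A - 452) = 670*(-132659/99677 - 452) = 670*(-45186663/99677) = -30275064210/99677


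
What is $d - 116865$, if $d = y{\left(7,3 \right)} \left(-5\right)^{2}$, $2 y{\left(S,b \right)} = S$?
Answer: $- \frac{233555}{2} \approx -1.1678 \cdot 10^{5}$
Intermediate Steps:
$y{\left(S,b \right)} = \frac{S}{2}$
$d = \frac{175}{2}$ ($d = \frac{1}{2} \cdot 7 \left(-5\right)^{2} = \frac{7}{2} \cdot 25 = \frac{175}{2} \approx 87.5$)
$d - 116865 = \frac{175}{2} - 116865 = - \frac{233555}{2}$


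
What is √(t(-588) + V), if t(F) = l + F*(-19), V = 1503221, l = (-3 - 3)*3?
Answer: 25*√2423 ≈ 1230.6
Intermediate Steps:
l = -18 (l = -6*3 = -18)
t(F) = -18 - 19*F (t(F) = -18 + F*(-19) = -18 - 19*F)
√(t(-588) + V) = √((-18 - 19*(-588)) + 1503221) = √((-18 + 11172) + 1503221) = √(11154 + 1503221) = √1514375 = 25*√2423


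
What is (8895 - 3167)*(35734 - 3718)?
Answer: 183387648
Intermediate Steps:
(8895 - 3167)*(35734 - 3718) = 5728*32016 = 183387648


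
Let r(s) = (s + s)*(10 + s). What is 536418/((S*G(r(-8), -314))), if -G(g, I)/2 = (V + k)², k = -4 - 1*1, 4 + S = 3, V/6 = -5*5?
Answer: 268209/24025 ≈ 11.164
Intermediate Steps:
r(s) = 2*s*(10 + s) (r(s) = (2*s)*(10 + s) = 2*s*(10 + s))
V = -150 (V = 6*(-5*5) = 6*(-25) = -150)
S = -1 (S = -4 + 3 = -1)
k = -5 (k = -4 - 1 = -5)
G(g, I) = -48050 (G(g, I) = -2*(-150 - 5)² = -2*(-155)² = -2*24025 = -48050)
536418/((S*G(r(-8), -314))) = 536418/((-1*(-48050))) = 536418/48050 = 536418*(1/48050) = 268209/24025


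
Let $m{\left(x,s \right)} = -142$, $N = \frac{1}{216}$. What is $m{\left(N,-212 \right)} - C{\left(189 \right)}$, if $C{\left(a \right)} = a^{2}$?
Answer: $-35863$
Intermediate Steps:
$N = \frac{1}{216} \approx 0.0046296$
$m{\left(N,-212 \right)} - C{\left(189 \right)} = -142 - 189^{2} = -142 - 35721 = -35863$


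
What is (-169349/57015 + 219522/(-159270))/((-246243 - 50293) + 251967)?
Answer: 1316275402/13490708049315 ≈ 9.7569e-5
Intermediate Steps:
(-169349/57015 + 219522/(-159270))/((-246243 - 50293) + 251967) = (-169349*1/57015 + 219522*(-1/159270))/(-296536 + 251967) = (-169349/57015 - 36587/26545)/(-44569) = -1316275402/302692635*(-1/44569) = 1316275402/13490708049315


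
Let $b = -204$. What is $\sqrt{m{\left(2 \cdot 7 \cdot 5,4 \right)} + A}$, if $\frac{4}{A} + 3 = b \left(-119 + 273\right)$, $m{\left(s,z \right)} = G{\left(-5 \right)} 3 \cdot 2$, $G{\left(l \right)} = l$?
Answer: $\frac{i \sqrt{3290525834}}{10473} \approx 5.4772 i$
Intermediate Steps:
$m{\left(s,z \right)} = -30$ ($m{\left(s,z \right)} = \left(-5\right) 3 \cdot 2 = \left(-15\right) 2 = -30$)
$A = - \frac{4}{31419}$ ($A = \frac{4}{-3 - 204 \left(-119 + 273\right)} = \frac{4}{-3 - 31416} = \frac{4}{-31419} = 4 \left(- \frac{1}{31419}\right) = - \frac{4}{31419} \approx -0.00012731$)
$\sqrt{m{\left(2 \cdot 7 \cdot 5,4 \right)} + A} = \sqrt{-30 - \frac{4}{31419}} = \sqrt{- \frac{942574}{31419}} = \frac{i \sqrt{3290525834}}{10473}$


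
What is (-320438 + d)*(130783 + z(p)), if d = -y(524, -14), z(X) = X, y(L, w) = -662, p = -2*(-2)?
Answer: -41822543712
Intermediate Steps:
p = 4 (p = -1*(-4) = 4)
d = 662 (d = -1*(-662) = 662)
(-320438 + d)*(130783 + z(p)) = (-320438 + 662)*(130783 + 4) = -319776*130787 = -41822543712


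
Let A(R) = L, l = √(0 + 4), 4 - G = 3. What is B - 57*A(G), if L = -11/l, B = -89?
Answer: 449/2 ≈ 224.50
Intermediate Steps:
G = 1 (G = 4 - 1*3 = 4 - 3 = 1)
l = 2 (l = √4 = 2)
L = -11/2 ≈ -5.5000
A(R) = -11/2
B - 57*A(G) = -89 - 57*(-11/2) = -89 + 627/2 = 449/2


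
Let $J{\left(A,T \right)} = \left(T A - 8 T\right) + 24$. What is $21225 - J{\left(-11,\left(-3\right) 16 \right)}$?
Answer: $20289$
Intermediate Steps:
$J{\left(A,T \right)} = 24 - 8 T + A T$ ($J{\left(A,T \right)} = \left(A T - 8 T\right) + 24 = \left(- 8 T + A T\right) + 24 = 24 - 8 T + A T$)
$21225 - J{\left(-11,\left(-3\right) 16 \right)} = 21225 - \left(24 - 8 \left(\left(-3\right) 16\right) - 11 \left(\left(-3\right) 16\right)\right) = 21225 - \left(24 - -384 - -528\right) = 21225 - \left(24 + 384 + 528\right) = 21225 - 936 = 20289$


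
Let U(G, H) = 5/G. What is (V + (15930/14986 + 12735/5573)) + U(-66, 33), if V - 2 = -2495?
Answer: -116302363453/46712886 ≈ -2489.7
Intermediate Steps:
V = -2493 (V = 2 - 2495 = -2493)
(V + (15930/14986 + 12735/5573)) + U(-66, 33) = (-2493 + (15930/14986 + 12735/5573)) + 5/(-66) = (-2493 + (15930*(1/14986) + 12735*(1/5573))) + 5*(-1/66) = (-2493 + (135/127 + 12735/5573)) - 5/66 = (-2493 + 2369700/707771) - 5/66 = -1762103403/707771 - 5/66 = -116302363453/46712886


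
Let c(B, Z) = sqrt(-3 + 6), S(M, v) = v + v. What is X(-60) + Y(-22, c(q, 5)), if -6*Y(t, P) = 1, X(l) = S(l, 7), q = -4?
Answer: 83/6 ≈ 13.833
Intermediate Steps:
S(M, v) = 2*v
X(l) = 14 (X(l) = 2*7 = 14)
c(B, Z) = sqrt(3)
Y(t, P) = -1/6 (Y(t, P) = -1/6*1 = -1/6)
X(-60) + Y(-22, c(q, 5)) = 14 - 1/6 = 83/6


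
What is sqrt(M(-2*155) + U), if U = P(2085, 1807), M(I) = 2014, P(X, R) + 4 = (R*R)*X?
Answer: 15*sqrt(30257983) ≈ 82511.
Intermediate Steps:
P(X, R) = -4 + X*R**2 (P(X, R) = -4 + (R*R)*X = -4 + R**2*X = -4 + X*R**2)
U = 6808044161 (U = -4 + 2085*1807**2 = -4 + 2085*3265249 = -4 + 6808044165 = 6808044161)
sqrt(M(-2*155) + U) = sqrt(2014 + 6808044161) = sqrt(6808046175) = 15*sqrt(30257983)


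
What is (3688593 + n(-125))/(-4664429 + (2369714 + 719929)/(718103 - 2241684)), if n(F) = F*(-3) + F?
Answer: -5620251106783/7106638489892 ≈ -0.79084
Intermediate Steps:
n(F) = -2*F (n(F) = -3*F + F = -2*F)
(3688593 + n(-125))/(-4664429 + (2369714 + 719929)/(718103 - 2241684)) = (3688593 - 2*(-125))/(-4664429 + (2369714 + 719929)/(718103 - 2241684)) = (3688593 + 250)/(-4664429 + 3089643/(-1523581)) = 3688843/(-4664429 + 3089643*(-1/1523581)) = 3688843/(-4664429 - 3089643/1523581) = 3688843/(-7106638489892/1523581) = 3688843*(-1523581/7106638489892) = -5620251106783/7106638489892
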